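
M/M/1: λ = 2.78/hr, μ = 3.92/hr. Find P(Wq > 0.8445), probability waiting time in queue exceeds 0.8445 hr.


ρ = 2.78/3.92 = 0.7092
P(Wq > t) = ρ·e^{−(μ−λ)t} = 0.7092·e^{−0.9627}
= 0.7092·0.381849 = 0.270801

Final: 0.270801


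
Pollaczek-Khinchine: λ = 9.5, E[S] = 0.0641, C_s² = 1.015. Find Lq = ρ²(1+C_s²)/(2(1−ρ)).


ρ = λ·E[S] = 9.5·0.0641 = 0.6089
Lq = ρ²(1+C_s²)/(2(1−ρ)) = 0.3708·(1+1.015)/(2·0.3911)
= 0.3708·2.0150/0.7821 = 0.95538

Final: 0.95538


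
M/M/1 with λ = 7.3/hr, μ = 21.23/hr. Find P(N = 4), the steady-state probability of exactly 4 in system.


ρ = 7.3/21.23 = 0.3439
P_n = (1−ρ)·ρ^n = (1 − 0.3439)·0.3439^4 = 0.6561·0.013979 = 0.009173

Final: 0.009173


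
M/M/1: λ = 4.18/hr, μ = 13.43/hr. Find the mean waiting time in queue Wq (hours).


ρ = 4.18/13.43 = 0.3112
Wq = ρ/(μ−λ) = 0.3112/(13.43 − 4.18) = 0.3112/9.25 = 0.03365 hr

Final: 0.03365 hr


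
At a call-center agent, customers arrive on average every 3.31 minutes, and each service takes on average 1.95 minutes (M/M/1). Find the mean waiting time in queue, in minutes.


λ = 60/3.31 = 18.1269 /hr
μ = 60/1.95 = 30.7692 /hr
ρ = λ/μ = 18.1269/30.7692 = 0.5891
Wq = ρ/(μ−λ) = 0.5891/(30.7692−18.1269) = 0.04660 hr
In minutes: 0.04660·60 = 2.796 min

Final: 2.796 min


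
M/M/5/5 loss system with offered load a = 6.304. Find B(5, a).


B(c,a) = (a^c/c!) / Σ_{k=0}^{c} a^k/k!
a^5/5! = 82.965928
Σ terms (k=0..5): 1.00000 + 6.30400 + 19.87021 + 41.75393 + 65.80419 + 82.96593 = 217.698261
B = 82.965928/217.698261 = 0.381105

Final: 0.381105


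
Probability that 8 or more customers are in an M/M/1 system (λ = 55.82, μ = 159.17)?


ρ = 55.82/159.17 = 0.3507
P(N ≥ n) = ρ^n = 0.3507^8 = 0.0002288

Final: 0.0002288


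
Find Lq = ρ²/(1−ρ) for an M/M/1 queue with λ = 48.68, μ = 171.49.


ρ = 48.68/171.49 = 0.2839
Lq = ρ²/(1−ρ) = 0.08058/0.7161 = 0.1125

Final: 0.1125


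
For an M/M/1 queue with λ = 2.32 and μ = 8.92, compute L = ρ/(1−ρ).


ρ = λ/μ = 2.32/8.92 = 0.2601
L = ρ/(1−ρ) = 0.2601/(1 − 0.2601) = 0.2601/0.7399 = 0.3515

Final: 0.3515


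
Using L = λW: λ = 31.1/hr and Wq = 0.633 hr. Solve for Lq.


Lq = λWq = 31.1·0.633 = 19.6863

Final: 19.6863


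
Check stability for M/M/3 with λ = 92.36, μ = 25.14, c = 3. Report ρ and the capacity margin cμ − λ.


Total capacity cμ = 3·25.14 = 75.42/hr
ρ = λ/(cμ) = 92.36/75.42 = 1.2246
Stable ⇔ ρ < 1: NO
Spare capacity = cμ − λ = 75.42 − 92.36 = -16.94/hr

Final: ρ = 1.2246; unstable; margin = -16.94/hr


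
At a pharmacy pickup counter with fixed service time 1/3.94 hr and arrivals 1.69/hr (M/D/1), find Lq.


ρ = 1.69/3.94 = 0.4289
M/D/1: Lq = ρ²/(2(1−ρ)) = 0.1840/(2·0.5711) = 0.16109

Final: 0.16109


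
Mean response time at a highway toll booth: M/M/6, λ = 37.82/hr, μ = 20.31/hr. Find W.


a = 1.8621; ρ = 0.3104; P₀ = 0.155192
Lq = P₀·a^c·ρ/(c!(1−ρ)²) = 0.005864
Wq = Lq/λ = 0.005864/37.82 = 0.0001551 hr
W = Wq + 1/μ = 0.0001551 + 0.04924 = 0.04939 hr

Final: 0.04939 hr


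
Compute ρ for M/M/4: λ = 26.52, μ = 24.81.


ρ = λ/(cμ) = 26.52/(4·24.81) = 26.52/99.24 = 0.2672

Final: 0.2672


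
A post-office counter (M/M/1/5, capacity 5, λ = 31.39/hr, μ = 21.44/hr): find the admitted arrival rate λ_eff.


ρ = 1.4641; P_K = (1−ρ)ρ^5/(1−ρ^6) = 0.352800
λ_eff = λ(1 − P_K) = 31.39·(1 − 0.352800) = 31.39·0.647200 = 20.3156 /hr

Final: 20.3156 /hr


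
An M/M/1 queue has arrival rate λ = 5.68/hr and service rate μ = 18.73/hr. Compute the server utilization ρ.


ρ = λ/μ = 5.68/18.73 = 0.3033

Final: 0.3033


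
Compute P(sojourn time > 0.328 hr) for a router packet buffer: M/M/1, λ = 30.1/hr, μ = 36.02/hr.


W ~ Exponential(μ−λ) for M/M/1.
μ − λ = 36.02 − 30.1 = 5.9200
P(W > t) = e^{−(μ−λ)t} = e^{−1.9418} = 0.143451

Final: 0.143451


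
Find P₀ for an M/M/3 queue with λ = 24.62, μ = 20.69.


a = λ/μ = 24.62/20.69 = 1.1899; ρ = a/c = 0.3966
Σ_{k=0}^{2} a^k/k! (terms k=0..2) = 1.00000 + 1.18995 + 0.70799 = 2.89793
Tail: a^3/(3!(1−ρ)) = 1.68493/(6·0.6034) = 0.46544
P₀ = 1/(2.89793 + 0.46544) = 1/3.36337 = 0.297321

Final: 0.297321


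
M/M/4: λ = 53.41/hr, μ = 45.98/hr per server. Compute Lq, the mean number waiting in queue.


a = λ/μ = 1.1616; ρ = a/4 = 0.2904
P₀ = 0.312074
Lq = P₀·a^c·ρ / (c!·(1−ρ)²) = 0.312074·1.82060·0.2904/(24·0.50353)
= 0.01365

Final: 0.01365


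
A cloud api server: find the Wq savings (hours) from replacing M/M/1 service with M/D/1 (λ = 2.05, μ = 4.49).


ρ = 2.05/4.49 = 0.4566
Wq(M/M/1) = ρ/(μ−λ) = 0.4566/2.44 = 0.18712 hr
Wq(M/D/1) = ρ/(2(μ−λ)) = 0.09356 hr
Savings = 0.18712 − 0.09356 = 0.09356 hr

Final: 0.09356 hr


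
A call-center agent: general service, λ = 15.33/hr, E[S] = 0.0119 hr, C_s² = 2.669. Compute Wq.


ρ = λ·E[S] = 15.33·0.0119 = 0.1824
E[S²] = E[S]²(1+C_s²) = 0.0119²·(1+2.669) = 0.0005196
Wq = λ·E[S²]/(2(1−ρ)) = 15.33·0.0005196/(2·0.8176) = 0.004871 hr

Final: 0.004871 hr


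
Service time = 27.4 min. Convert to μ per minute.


μ = 1/(service time) in consistent units.
1 minute = 1 min, so μ = 1/27.4 = 0.03650 per minute

Final: 0.03650 /min


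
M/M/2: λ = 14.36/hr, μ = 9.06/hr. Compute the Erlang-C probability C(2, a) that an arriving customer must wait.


a = λ/μ = 1.5850; ρ = a/2 = 0.7925
P₀ = 0.115764 (from M/M/c formula)
C(c,a) = [a^c/(c!(1−ρ))]·P₀ = [2.51219/(2·0.2075)]·0.115764
= 6.05331·0.115764 = 0.700753

Final: 0.700753


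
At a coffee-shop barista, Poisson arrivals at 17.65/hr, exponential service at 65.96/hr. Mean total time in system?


W = 1/(μ−λ) = 1/(65.96 − 17.65) = 1/48.31 = 0.02070 hr

Final: 0.02070 hr


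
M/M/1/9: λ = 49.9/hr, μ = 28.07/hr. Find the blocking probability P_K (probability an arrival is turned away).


ρ = λ/μ = 49.9/28.07 = 1.7777
P_K = (1−ρ)ρ^K/(1−ρ^(K+1)) = (-0.7777·177.305904)/(1 − 315.196459)
= -137.890555/-314.196459 = 0.438867

Final: 0.438867


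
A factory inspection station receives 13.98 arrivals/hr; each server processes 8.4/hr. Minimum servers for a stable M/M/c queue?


Stability requires cμ > λ ⇔ c > λ/μ.
λ/μ = 13.98/8.4 = 1.6643
Minimum integer c = ⌊1.6643⌋ + 1 = 2
Check: 2·8.4 = 16.80 > 13.98, while 1·8.4 = 8.40 ≤ 13.98

Final: 2 servers


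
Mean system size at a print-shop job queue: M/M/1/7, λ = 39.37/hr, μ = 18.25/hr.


ρ = 39.37/18.25 = 2.1573
L = ρ[1 − (K+1)ρ^K + Kρ^(K+1)] / [(1−ρ)(1−ρ^(K+1))]
Numerator: 2.1573·(1 − 8·217.429177 + 7·469.051326) = 3332.807196
Denominator: (-1.1573)·(-468.051326) = 541.657206
L = 3332.807196/541.657206 = 6.1530

Final: 6.1530


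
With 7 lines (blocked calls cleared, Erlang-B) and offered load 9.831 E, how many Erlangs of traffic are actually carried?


B(7,9.831) = 0.401424 (Erlang-B)
Carried load = a(1 − B) = 9.831·(1 − 0.401424) = 9.831·0.598576 = 5.8846 E

Final: 5.8846 Erlangs


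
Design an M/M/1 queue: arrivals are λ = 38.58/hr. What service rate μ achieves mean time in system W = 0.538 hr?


W = 1/(μ−λ) ⇒ μ − λ = 1/W = 1/0.538 = 1.8587
μ = λ + 1/W = 38.58 + 1.8587 = 40.4387 per hr

Final: 40.4387 /hr


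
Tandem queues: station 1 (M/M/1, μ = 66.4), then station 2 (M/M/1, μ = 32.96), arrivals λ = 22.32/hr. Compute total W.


Each node sees arrival rate λ = 22.32/hr (tandem ⇒ throughput preserved).
W₁ = 1/(μ₁−λ) = 1/(66.4−22.32) = 0.02269 hr
W₂ = 1/(μ₂−λ) = 1/(32.96−22.32) = 0.09398 hr
W_total = W₁ + W₂ = 0.02269 + 0.09398 = 0.11667 hr

Final: 0.11667 hr


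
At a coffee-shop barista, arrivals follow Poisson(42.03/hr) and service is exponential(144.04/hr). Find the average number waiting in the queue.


ρ = 42.03/144.04 = 0.2918
Lq = ρ²/(1−ρ) = 0.08514/0.7082 = 0.1202

Final: 0.1202


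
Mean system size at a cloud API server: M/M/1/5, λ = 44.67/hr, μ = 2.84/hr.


ρ = 44.67/2.84 = 15.7289
L = ρ[1 − (K+1)ρ^K + Kρ^(K+1)] / [(1−ρ)(1−ρ^(K+1))]
Numerator: 15.7289·(1 − 6·962693.550113 + 5·15142084.818152) = 1099987170.247505
Denominator: (-14.7289)·(-15142083.818152) = 223025833.138484
L = 1099987170.247505/223025833.138484 = 4.9321

Final: 4.9321


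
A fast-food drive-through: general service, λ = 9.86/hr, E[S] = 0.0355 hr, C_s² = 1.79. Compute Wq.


ρ = λ·E[S] = 9.86·0.0355 = 0.3500
E[S²] = E[S]²(1+C_s²) = 0.0355²·(1+1.79) = 0.003516
Wq = λ·E[S²]/(2(1−ρ)) = 9.86·0.003516/(2·0.6500) = 0.02667 hr

Final: 0.02667 hr


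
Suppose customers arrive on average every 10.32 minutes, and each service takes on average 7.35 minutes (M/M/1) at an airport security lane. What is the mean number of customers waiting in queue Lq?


λ = 60/10.32 = 5.8140 /hr
μ = 60/7.35 = 8.1633 /hr
ρ = λ/μ = 5.8140/8.1633 = 0.7122
Lq = ρ²/(1−ρ) = 0.5072/0.2878 = 1.7625

Final: 1.7625


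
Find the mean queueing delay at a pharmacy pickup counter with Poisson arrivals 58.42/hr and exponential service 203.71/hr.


ρ = 58.42/203.71 = 0.2868
Wq = ρ/(μ−λ) = 0.2868/(203.71 − 58.42) = 0.2868/145.29 = 0.001974 hr

Final: 0.001974 hr


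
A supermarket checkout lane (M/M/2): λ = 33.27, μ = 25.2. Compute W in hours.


a = 1.3202; ρ = 0.6601; P₀ = 0.204733
Lq = P₀·a^c·ρ/(c!(1−ρ)²) = 1.01960
Wq = Lq/λ = 1.01960/33.27 = 0.03065 hr
W = Wq + 1/μ = 0.03065 + 0.03968 = 0.07033 hr

Final: 0.07033 hr


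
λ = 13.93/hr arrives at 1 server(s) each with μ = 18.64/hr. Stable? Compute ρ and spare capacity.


Total capacity cμ = 1·18.64 = 18.64/hr
ρ = λ/(cμ) = 13.93/18.64 = 0.7473
Stable ⇔ ρ < 1: YES
Spare capacity = cμ − λ = 18.64 − 13.93 = 4.71/hr

Final: ρ = 0.7473; stable; margin = 4.71/hr


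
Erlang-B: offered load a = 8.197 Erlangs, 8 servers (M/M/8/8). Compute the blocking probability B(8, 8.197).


B(c,a) = (a^c/c!) / Σ_{k=0}^{c} a^k/k!
a^8/8! = 505.497436
Σ terms (k=0..8): 1.00000 + 8.19700 + 33.59540 + 91.79384 + 188.10853 + 308.38513 + 421.30549 + 493.34872 + 505.49744 = 2051.231558
B = 505.497436/2051.231558 = 0.246436

Final: 0.246436


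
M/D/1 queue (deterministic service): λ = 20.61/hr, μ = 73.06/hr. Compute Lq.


ρ = 20.61/73.06 = 0.2821
M/D/1: Lq = ρ²/(2(1−ρ)) = 0.07958/(2·0.7179) = 0.05542

Final: 0.05542


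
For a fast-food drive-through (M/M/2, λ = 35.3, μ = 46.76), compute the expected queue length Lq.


a = λ/μ = 0.7549; ρ = a/2 = 0.3775
P₀ = 0.451948
Lq = P₀·a^c·ρ / (c!·(1−ρ)²) = 0.451948·0.56990·0.3775/(2·0.38756)
= 0.12543

Final: 0.12543


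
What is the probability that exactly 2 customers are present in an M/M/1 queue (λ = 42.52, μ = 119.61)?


ρ = 42.52/119.61 = 0.3555
P_n = (1−ρ)·ρ^n = (1 − 0.3555)·0.3555^2 = 0.6445·0.126372 = 0.081448

Final: 0.081448


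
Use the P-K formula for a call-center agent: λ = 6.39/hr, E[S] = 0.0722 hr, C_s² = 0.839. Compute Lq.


ρ = λ·E[S] = 6.39·0.0722 = 0.4614
Lq = ρ²(1+C_s²)/(2(1−ρ)) = 0.2129·(1+0.839)/(2·0.5386)
= 0.2129·1.8390/1.0773 = 0.36335

Final: 0.36335


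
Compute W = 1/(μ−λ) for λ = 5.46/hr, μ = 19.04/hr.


W = 1/(μ−λ) = 1/(19.04 − 5.46) = 1/13.58 = 0.07364 hr

Final: 0.07364 hr


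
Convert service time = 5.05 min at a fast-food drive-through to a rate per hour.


μ = 1/(service time) in consistent units.
1 hour = 60 min, so μ = 60/5.05 = 11.8812 per hour

Final: 11.8812 /hr


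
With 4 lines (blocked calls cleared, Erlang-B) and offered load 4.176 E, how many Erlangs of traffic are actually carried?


B(4,4.176) = 0.327392 (Erlang-B)
Carried load = a(1 − B) = 4.176·(1 − 0.327392) = 4.176·0.672608 = 2.8088 E

Final: 2.8088 Erlangs


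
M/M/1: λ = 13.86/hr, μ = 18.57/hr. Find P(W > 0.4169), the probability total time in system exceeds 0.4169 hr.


W ~ Exponential(μ−λ) for M/M/1.
μ − λ = 18.57 − 13.86 = 4.7100
P(W > t) = e^{−(μ−λ)t} = e^{−1.9636} = 0.140352

Final: 0.140352


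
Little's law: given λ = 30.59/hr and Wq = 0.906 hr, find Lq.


Lq = λWq = 30.59·0.906 = 27.7145

Final: 27.7145


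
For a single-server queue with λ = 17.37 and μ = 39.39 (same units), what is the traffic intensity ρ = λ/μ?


ρ = λ/μ = 17.37/39.39 = 0.4410

Final: 0.4410


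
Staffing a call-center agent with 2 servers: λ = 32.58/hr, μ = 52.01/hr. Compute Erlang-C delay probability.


a = λ/μ = 0.6264; ρ = a/2 = 0.3132
P₀ = 0.522987 (from M/M/c formula)
C(c,a) = [a^c/(c!(1−ρ))]·P₀ = [0.39240/(2·0.6868)]·0.522987
= 0.28568·0.522987 = 0.149405

Final: 0.149405


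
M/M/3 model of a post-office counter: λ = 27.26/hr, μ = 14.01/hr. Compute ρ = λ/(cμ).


ρ = λ/(cμ) = 27.26/(3·14.01) = 27.26/42.03 = 0.6486

Final: 0.6486


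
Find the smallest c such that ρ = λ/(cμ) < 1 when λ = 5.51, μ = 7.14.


Stability requires cμ > λ ⇔ c > λ/μ.
λ/μ = 5.51/7.14 = 0.7717
Minimum integer c = ⌊0.7717⌋ + 1 = 1
Check: 1·7.14 = 7.14 > 5.51, while 0·7.14 = 0.00 ≤ 5.51

Final: 1 servers


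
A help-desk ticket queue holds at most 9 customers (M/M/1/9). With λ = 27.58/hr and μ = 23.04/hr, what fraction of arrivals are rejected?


ρ = λ/μ = 27.58/23.04 = 1.1970
P_K = (1−ρ)ρ^K/(1−ρ^(K+1)) = (-0.1970·5.046684)/(1 − 6.041126)
= -0.994442/-5.041126 = 0.197266

Final: 0.197266


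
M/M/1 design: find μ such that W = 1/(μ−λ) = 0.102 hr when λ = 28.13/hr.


W = 1/(μ−λ) ⇒ μ − λ = 1/W = 1/0.102 = 9.8039
μ = λ + 1/W = 28.13 + 9.8039 = 37.9339 per hr

Final: 37.9339 /hr


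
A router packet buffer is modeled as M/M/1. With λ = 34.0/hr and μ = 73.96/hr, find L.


ρ = λ/μ = 34.0/73.96 = 0.4597
L = ρ/(1−ρ) = 0.4597/(1 − 0.4597) = 0.4597/0.5403 = 0.8509

Final: 0.8509


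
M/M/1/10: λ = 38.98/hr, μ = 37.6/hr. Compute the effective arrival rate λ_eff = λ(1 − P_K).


ρ = 1.0367; P_K = (1−ρ)ρ^10/(1−ρ^11) = 0.108158
λ_eff = λ(1 − P_K) = 38.98·(1 − 0.108158) = 38.98·0.891842 = 34.7640 /hr

Final: 34.7640 /hr


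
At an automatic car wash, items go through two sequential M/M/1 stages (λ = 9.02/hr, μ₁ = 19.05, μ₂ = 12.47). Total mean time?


Each node sees arrival rate λ = 9.02/hr (tandem ⇒ throughput preserved).
W₁ = 1/(μ₁−λ) = 1/(19.05−9.02) = 0.09970 hr
W₂ = 1/(μ₂−λ) = 1/(12.47−9.02) = 0.28986 hr
W_total = W₁ + W₂ = 0.09970 + 0.28986 = 0.38956 hr

Final: 0.38956 hr


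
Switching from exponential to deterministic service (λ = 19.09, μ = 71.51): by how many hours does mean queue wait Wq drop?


ρ = 19.09/71.51 = 0.2670
Wq(M/M/1) = ρ/(μ−λ) = 0.2670/52.42 = 0.005093 hr
Wq(M/D/1) = ρ/(2(μ−λ)) = 0.002546 hr
Savings = 0.005093 − 0.002546 = 0.002546 hr

Final: 0.002546 hr


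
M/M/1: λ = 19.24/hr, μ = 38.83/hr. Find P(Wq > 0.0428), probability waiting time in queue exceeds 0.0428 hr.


ρ = 19.24/38.83 = 0.4955
P(Wq > t) = ρ·e^{−(μ−λ)t} = 0.4955·e^{−0.8385}
= 0.4955·0.432379 = 0.214241

Final: 0.214241


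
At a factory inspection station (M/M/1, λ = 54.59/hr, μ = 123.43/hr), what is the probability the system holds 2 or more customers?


ρ = 54.59/123.43 = 0.4423
P(N ≥ n) = ρ^n = 0.4423^2 = 0.195607

Final: 0.195607


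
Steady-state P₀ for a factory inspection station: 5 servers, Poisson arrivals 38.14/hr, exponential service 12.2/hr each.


a = λ/μ = 38.14/12.2 = 3.1262; ρ = a/c = 0.6252
Σ_{k=0}^{4} a^k/k! (terms k=0..4) = 1.00000 + 3.12623 + 4.88666 + 5.09227 + 3.97990 = 18.08505
Tail: a^5/(5!(1−ρ)) = 298.60996/(120·0.3748) = 6.64013
P₀ = 1/(18.08505 + 6.64013) = 1/24.72519 = 0.040445

Final: 0.040445


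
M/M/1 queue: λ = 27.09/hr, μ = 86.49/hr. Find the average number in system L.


ρ = λ/μ = 27.09/86.49 = 0.3132
L = ρ/(1−ρ) = 0.3132/(1 − 0.3132) = 0.3132/0.6868 = 0.4561

Final: 0.4561


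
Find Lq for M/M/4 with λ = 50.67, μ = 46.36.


a = λ/μ = 1.0930; ρ = a/4 = 0.2732
P₀ = 0.334484
Lq = P₀·a^c·ρ / (c!·(1−ρ)²) = 0.334484·1.42702·0.2732/(24·0.52818)
= 0.01029

Final: 0.01029


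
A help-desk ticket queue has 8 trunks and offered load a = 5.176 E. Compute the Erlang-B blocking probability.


B(c,a) = (a^c/c!) / Σ_{k=0}^{c} a^k/k!
a^8/8! = 12.777139
Σ terms (k=0..8): 1.00000 + 5.17600 + 13.39549 + 23.11168 + 29.90652 + 30.95923 + 26.70749 + 19.74828 + 12.77714 = 162.781826
B = 12.777139/162.781826 = 0.078492

Final: 0.078492


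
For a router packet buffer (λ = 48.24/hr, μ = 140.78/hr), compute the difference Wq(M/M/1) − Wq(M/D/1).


ρ = 48.24/140.78 = 0.3427
Wq(M/M/1) = ρ/(μ−λ) = 0.3427/92.54 = 0.003703 hr
Wq(M/D/1) = ρ/(2(μ−λ)) = 0.001851 hr
Savings = 0.003703 − 0.001851 = 0.001851 hr

Final: 0.001851 hr


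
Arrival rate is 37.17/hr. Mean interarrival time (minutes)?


Mean interarrival time = 1/λ = 1/37.17 hour = 0.02690 hour
In minutes: 0.02690 × 60 = 1.6142 min

Final: 1.6142 min


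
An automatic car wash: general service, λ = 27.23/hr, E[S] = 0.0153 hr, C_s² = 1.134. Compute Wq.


ρ = λ·E[S] = 27.23·0.0153 = 0.4166
E[S²] = E[S]²(1+C_s²) = 0.0153²·(1+1.134) = 0.0004995
Wq = λ·E[S²]/(2(1−ρ)) = 27.23·0.0004995/(2·0.5834) = 0.01166 hr

Final: 0.01166 hr


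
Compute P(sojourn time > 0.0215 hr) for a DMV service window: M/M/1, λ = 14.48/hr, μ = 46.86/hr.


W ~ Exponential(μ−λ) for M/M/1.
μ − λ = 46.86 − 14.48 = 32.3800
P(W > t) = e^{−(μ−λ)t} = e^{−0.6962} = 0.498491

Final: 0.498491


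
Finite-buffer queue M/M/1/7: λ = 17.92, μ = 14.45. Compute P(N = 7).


ρ = λ/μ = 17.92/14.45 = 1.2401
P_K = (1−ρ)ρ^K/(1−ρ^(K+1)) = (-0.2401·4.511190)/(1 − 5.594500)
= -1.083310/-4.594500 = 0.235784

Final: 0.235784


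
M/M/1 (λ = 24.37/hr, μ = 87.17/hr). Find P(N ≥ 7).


ρ = 24.37/87.17 = 0.2796
P(N ≥ n) = ρ^n = 0.2796^7 = 0.0001335

Final: 0.0001335


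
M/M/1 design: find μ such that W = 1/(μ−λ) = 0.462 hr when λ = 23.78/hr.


W = 1/(μ−λ) ⇒ μ − λ = 1/W = 1/0.462 = 2.1645
μ = λ + 1/W = 23.78 + 2.1645 = 25.9445 per hr

Final: 25.9445 /hr


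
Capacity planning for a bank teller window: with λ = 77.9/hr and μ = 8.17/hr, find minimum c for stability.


Stability requires cμ > λ ⇔ c > λ/μ.
λ/μ = 77.9/8.17 = 9.5349
Minimum integer c = ⌊9.5349⌋ + 1 = 10
Check: 10·8.17 = 81.70 > 77.9, while 9·8.17 = 73.53 ≤ 77.9

Final: 10 servers


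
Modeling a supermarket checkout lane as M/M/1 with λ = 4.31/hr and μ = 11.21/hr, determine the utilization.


ρ = λ/μ = 4.31/11.21 = 0.3845

Final: 0.3845


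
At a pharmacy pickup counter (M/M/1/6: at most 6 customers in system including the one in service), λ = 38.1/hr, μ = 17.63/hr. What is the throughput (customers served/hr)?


ρ = 2.1611; P_K = (1−ρ)ρ^6/(1−ρ^7) = 0.539722
λ_eff = λ(1 − P_K) = 38.1·(1 − 0.539722) = 38.1·0.460278 = 17.5366 /hr

Final: 17.5366 /hr


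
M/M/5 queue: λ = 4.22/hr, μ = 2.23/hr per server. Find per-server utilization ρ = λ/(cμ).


ρ = λ/(cμ) = 4.22/(5·2.23) = 4.22/11.15 = 0.3785

Final: 0.3785


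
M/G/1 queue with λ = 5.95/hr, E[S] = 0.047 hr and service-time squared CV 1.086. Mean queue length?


ρ = λ·E[S] = 5.95·0.047 = 0.2797
Lq = ρ²(1+C_s²)/(2(1−ρ)) = 0.07820·(1+1.086)/(2·0.7204)
= 0.07820·2.0860/1.4407 = 0.11323

Final: 0.11323


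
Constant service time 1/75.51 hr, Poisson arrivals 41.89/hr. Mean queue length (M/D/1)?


ρ = 41.89/75.51 = 0.5548
M/D/1: Lq = ρ²/(2(1−ρ)) = 0.3078/(2·0.4452) = 0.34561

Final: 0.34561


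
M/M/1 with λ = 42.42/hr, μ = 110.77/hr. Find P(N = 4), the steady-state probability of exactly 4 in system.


ρ = 42.42/110.77 = 0.3830
P_n = (1−ρ)·ρ^n = (1 − 0.3830)·0.3830^4 = 0.6170·0.021508 = 0.013271

Final: 0.013271


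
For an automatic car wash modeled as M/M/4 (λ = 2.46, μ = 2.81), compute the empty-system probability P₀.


a = λ/μ = 2.46/2.81 = 0.8754; ρ = a/c = 0.2189
Σ_{k=0}^{3} a^k/k! (terms k=0..3) = 1.00000 + 0.87544 + 0.38320 + 0.11182 = 2.37047
Tail: a^4/(4!(1−ρ)) = 0.58737/(24·0.7811) = 0.03133
P₀ = 1/(2.37047 + 0.03133) = 1/2.40180 = 0.416354

Final: 0.416354


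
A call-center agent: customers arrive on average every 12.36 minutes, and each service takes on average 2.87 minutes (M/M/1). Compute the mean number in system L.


λ = 60/12.36 = 4.8544 /hr
μ = 60/2.87 = 20.9059 /hr
ρ = λ/μ = 4.8544/20.9059 = 0.2322
L = ρ/(1−ρ) = 0.2322/0.7678 = 0.3024

Final: 0.3024


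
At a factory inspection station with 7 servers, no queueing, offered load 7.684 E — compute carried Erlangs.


B(7,7.684) = 0.290033 (Erlang-B)
Carried load = a(1 − B) = 7.684·(1 − 0.290033) = 7.684·0.709967 = 5.4554 E

Final: 5.4554 Erlangs


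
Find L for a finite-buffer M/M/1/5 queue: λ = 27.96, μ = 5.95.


ρ = 27.96/5.95 = 4.6992
L = ρ[1 − (K+1)ρ^K + Kρ^(K+1)] / [(1−ρ)(1−ρ^(K+1))]
Numerator: 4.6992·(1 − 6·2291.400517 + 5·10767.656883) = 188393.452352
Denominator: (-3.6992)·(-10766.656883) = 39827.582855
L = 188393.452352/39827.582855 = 4.7302

Final: 4.7302


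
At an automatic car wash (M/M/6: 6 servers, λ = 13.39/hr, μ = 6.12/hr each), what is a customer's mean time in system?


a = 2.1879; ρ = 0.3647; P₀ = 0.111865
Lq = P₀·a^c·ρ/(c!(1−ρ)²) = 0.01540
Wq = Lq/λ = 0.01540/13.39 = 0.001150 hr
W = Wq + 1/μ = 0.001150 + 0.16340 = 0.16455 hr

Final: 0.16455 hr


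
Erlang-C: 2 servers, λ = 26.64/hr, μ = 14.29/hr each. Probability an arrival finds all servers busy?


a = λ/μ = 1.8642; ρ = a/2 = 0.9321
P₀ = 0.035132 (from M/M/c formula)
C(c,a) = [a^c/(c!(1−ρ))]·P₀ = [3.47539/(2·0.06788)]·0.035132
= 25.59968·0.035132 = 0.899373

Final: 0.899373


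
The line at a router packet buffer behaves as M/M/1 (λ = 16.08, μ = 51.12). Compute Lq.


ρ = 16.08/51.12 = 0.3146
Lq = ρ²/(1−ρ) = 0.09894/0.6854 = 0.1444

Final: 0.1444


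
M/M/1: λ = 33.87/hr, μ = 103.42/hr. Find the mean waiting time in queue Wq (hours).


ρ = 33.87/103.42 = 0.3275
Wq = ρ/(μ−λ) = 0.3275/(103.42 − 33.87) = 0.3275/69.55 = 0.004709 hr

Final: 0.004709 hr


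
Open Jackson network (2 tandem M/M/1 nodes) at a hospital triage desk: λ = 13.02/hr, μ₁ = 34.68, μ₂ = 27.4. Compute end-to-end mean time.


Each node sees arrival rate λ = 13.02/hr (tandem ⇒ throughput preserved).
W₁ = 1/(μ₁−λ) = 1/(34.68−13.02) = 0.04617 hr
W₂ = 1/(μ₂−λ) = 1/(27.4−13.02) = 0.06954 hr
W_total = W₁ + W₂ = 0.04617 + 0.06954 = 0.11571 hr

Final: 0.11571 hr


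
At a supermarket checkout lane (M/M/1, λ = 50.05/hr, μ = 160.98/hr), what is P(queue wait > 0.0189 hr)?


ρ = 50.05/160.98 = 0.3109
P(Wq > t) = ρ·e^{−(μ−λ)t} = 0.3109·e^{−2.0966}
= 0.3109·0.122876 = 0.038203

Final: 0.038203


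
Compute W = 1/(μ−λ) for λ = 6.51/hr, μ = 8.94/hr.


W = 1/(μ−λ) = 1/(8.94 − 6.51) = 1/2.43 = 0.4115 hr

Final: 0.4115 hr


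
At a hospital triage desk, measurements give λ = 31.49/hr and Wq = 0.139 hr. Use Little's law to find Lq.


Lq = λWq = 31.49·0.139 = 4.3771

Final: 4.3771


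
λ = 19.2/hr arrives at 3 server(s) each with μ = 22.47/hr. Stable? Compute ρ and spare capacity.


Total capacity cμ = 3·22.47 = 67.41/hr
ρ = λ/(cμ) = 19.2/67.41 = 0.2848
Stable ⇔ ρ < 1: YES
Spare capacity = cμ − λ = 67.41 − 19.2 = 48.21/hr

Final: ρ = 0.2848; stable; margin = 48.21/hr


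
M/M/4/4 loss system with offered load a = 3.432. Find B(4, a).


B(c,a) = (a^c/c!) / Σ_{k=0}^{c} a^k/k!
a^4/4! = 5.780666
Σ terms (k=0..4): 1.00000 + 3.43200 + 5.88931 + 6.73737 + 5.78067 = 22.839351
B = 5.780666/22.839351 = 0.253101

Final: 0.253101


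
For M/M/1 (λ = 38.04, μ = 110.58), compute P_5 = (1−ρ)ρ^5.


ρ = 38.04/110.58 = 0.3440
P_n = (1−ρ)·ρ^n = (1 − 0.3440)·0.3440^5 = 0.6560·0.004817 = 0.003160

Final: 0.003160


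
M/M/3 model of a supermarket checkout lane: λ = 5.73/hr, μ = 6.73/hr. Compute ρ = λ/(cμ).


ρ = λ/(cμ) = 5.73/(3·6.73) = 5.73/20.19 = 0.2838

Final: 0.2838


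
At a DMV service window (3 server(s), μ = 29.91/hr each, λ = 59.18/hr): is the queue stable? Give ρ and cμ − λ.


Total capacity cμ = 3·29.91 = 89.73/hr
ρ = λ/(cμ) = 59.18/89.73 = 0.6595
Stable ⇔ ρ < 1: YES
Spare capacity = cμ − λ = 89.73 − 59.18 = 30.55/hr

Final: ρ = 0.6595; stable; margin = 30.55/hr


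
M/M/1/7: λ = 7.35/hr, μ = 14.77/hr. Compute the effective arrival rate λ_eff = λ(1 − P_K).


ρ = 0.4976; P_K = (1−ρ)ρ^7/(1−ρ^8) = 0.003811
λ_eff = λ(1 − P_K) = 7.35·(1 − 0.003811) = 7.35·0.996189 = 7.3220 /hr

Final: 7.3220 /hr


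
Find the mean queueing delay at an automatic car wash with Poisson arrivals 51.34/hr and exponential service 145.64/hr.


ρ = 51.34/145.64 = 0.3525
Wq = ρ/(μ−λ) = 0.3525/(145.64 − 51.34) = 0.3525/94.30 = 0.003738 hr

Final: 0.003738 hr


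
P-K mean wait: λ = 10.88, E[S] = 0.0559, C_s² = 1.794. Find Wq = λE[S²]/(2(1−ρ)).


ρ = λ·E[S] = 10.88·0.0559 = 0.6082
E[S²] = E[S]²(1+C_s²) = 0.0559²·(1+1.794) = 0.008731
Wq = λ·E[S²]/(2(1−ρ)) = 10.88·0.008731/(2·0.3918) = 0.12122 hr

Final: 0.12122 hr


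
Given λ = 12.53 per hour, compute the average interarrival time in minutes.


Mean interarrival time = 1/λ = 1/12.53 hour = 0.07981 hour
In minutes: 0.07981 × 60 = 4.7885 min

Final: 4.7885 min


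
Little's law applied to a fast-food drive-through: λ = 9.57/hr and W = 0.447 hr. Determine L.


L = λW = 9.57·0.447 = 4.2778

Final: 4.2778


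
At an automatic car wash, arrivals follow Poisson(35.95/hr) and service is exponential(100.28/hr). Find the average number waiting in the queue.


ρ = 35.95/100.28 = 0.3585
Lq = ρ²/(1−ρ) = 0.1285/0.6415 = 0.2003

Final: 0.2003


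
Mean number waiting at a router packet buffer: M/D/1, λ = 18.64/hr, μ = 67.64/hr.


ρ = 18.64/67.64 = 0.2756
M/D/1: Lq = ρ²/(2(1−ρ)) = 0.07594/(2·0.7244) = 0.05242

Final: 0.05242


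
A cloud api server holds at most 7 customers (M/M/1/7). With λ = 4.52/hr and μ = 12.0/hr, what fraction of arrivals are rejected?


ρ = λ/μ = 4.52/12.0 = 0.3767
P_K = (1−ρ)ρ^K/(1−ρ^(K+1)) = (0.6233·0.001076)/(1 − 0.0004052)
= 0.0006705/0.999595 = 0.0006708

Final: 0.0006708


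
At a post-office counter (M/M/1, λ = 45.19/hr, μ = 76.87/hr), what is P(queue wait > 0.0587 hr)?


ρ = 45.19/76.87 = 0.5879
P(Wq > t) = ρ·e^{−(μ−λ)t} = 0.5879·e^{−1.8596}
= 0.5879·0.155732 = 0.091551

Final: 0.091551


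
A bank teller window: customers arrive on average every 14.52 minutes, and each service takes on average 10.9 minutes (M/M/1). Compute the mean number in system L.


λ = 60/14.52 = 4.1322 /hr
μ = 60/10.9 = 5.5046 /hr
ρ = λ/μ = 4.1322/5.5046 = 0.7507
L = ρ/(1−ρ) = 0.7507/0.2493 = 3.0110

Final: 3.0110


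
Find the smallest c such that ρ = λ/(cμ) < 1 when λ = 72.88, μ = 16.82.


Stability requires cμ > λ ⇔ c > λ/μ.
λ/μ = 72.88/16.82 = 4.3329
Minimum integer c = ⌊4.3329⌋ + 1 = 5
Check: 5·16.82 = 84.10 > 72.88, while 4·16.82 = 67.28 ≤ 72.88

Final: 5 servers


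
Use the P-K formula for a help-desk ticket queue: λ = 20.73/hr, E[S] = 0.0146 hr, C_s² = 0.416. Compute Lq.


ρ = λ·E[S] = 20.73·0.0146 = 0.3027
Lq = ρ²(1+C_s²)/(2(1−ρ)) = 0.09160·(1+0.416)/(2·0.6973)
= 0.09160·1.4160/1.3947 = 0.09300

Final: 0.09300


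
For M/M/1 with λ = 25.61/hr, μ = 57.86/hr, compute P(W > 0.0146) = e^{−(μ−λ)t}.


W ~ Exponential(μ−λ) for M/M/1.
μ − λ = 57.86 − 25.61 = 32.2500
P(W > t) = e^{−(μ−λ)t} = e^{−0.4708} = 0.624471

Final: 0.624471


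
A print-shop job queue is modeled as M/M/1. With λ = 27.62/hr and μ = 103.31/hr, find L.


ρ = λ/μ = 27.62/103.31 = 0.2674
L = ρ/(1−ρ) = 0.2674/(1 − 0.2674) = 0.2674/0.7326 = 0.3649

Final: 0.3649


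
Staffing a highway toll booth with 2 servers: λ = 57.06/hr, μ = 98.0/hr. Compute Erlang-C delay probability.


a = λ/μ = 0.5822; ρ = a/2 = 0.2911
P₀ = 0.549040 (from M/M/c formula)
C(c,a) = [a^c/(c!(1−ρ))]·P₀ = [0.33901/(2·0.7089)]·0.549040
= 0.23912·0.549040 = 0.131285

Final: 0.131285


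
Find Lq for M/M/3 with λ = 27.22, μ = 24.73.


a = λ/μ = 1.1007; ρ = a/3 = 0.3669
P₀ = 0.327066
Lq = P₀·a^c·ρ / (c!·(1−ρ)²) = 0.327066·1.33350·0.3669/(6·0.40082)
= 0.06654

Final: 0.06654


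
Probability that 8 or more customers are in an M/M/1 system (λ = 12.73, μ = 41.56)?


ρ = 12.73/41.56 = 0.3063
P(N ≥ n) = ρ^n = 0.3063^8 = 0.00007749

Final: 0.00007749


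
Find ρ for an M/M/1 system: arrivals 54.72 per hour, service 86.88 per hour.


ρ = λ/μ = 54.72/86.88 = 0.6298

Final: 0.6298


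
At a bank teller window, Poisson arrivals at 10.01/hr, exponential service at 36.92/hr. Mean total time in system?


W = 1/(μ−λ) = 1/(36.92 − 10.01) = 1/26.91 = 0.03716 hr

Final: 0.03716 hr


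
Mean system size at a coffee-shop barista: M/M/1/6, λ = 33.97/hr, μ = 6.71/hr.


ρ = 33.97/6.71 = 5.0626
L = ρ[1 − (K+1)ρ^K + Kρ^(K+1)] / [(1−ρ)(1−ρ^(K+1))]
Numerator: 5.0626·(1 − 7·16835.970659 + 6·85233.669640) = 1992389.724747
Denominator: (-4.0626)·(-85232.669640) = 346265.659372
L = 1992389.724747/346265.659372 = 5.7539

Final: 5.7539


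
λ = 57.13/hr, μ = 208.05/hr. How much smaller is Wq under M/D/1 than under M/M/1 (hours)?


ρ = 57.13/208.05 = 0.2746
Wq(M/M/1) = ρ/(μ−λ) = 0.2746/150.92 = 0.001819 hr
Wq(M/D/1) = ρ/(2(μ−λ)) = 0.0009097 hr
Savings = 0.001819 − 0.0009097 = 0.0009097 hr

Final: 0.0009097 hr


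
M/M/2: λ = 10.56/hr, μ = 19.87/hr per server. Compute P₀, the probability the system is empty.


a = λ/μ = 10.56/19.87 = 0.5315; ρ = a/c = 0.2657
Σ_{k=0}^{1} a^k/k! (terms k=0..1) = 1.00000 + 0.53145 = 1.53145
Tail: a^2/(2!(1−ρ)) = 0.28244/(2·0.7343) = 0.19233
P₀ = 1/(1.53145 + 0.19233) = 1/1.72378 = 0.580119

Final: 0.580119


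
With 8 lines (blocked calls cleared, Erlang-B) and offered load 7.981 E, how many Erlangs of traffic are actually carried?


B(8,7.981) = 0.234515 (Erlang-B)
Carried load = a(1 − B) = 7.981·(1 − 0.234515) = 7.981·0.765485 = 6.1093 E

Final: 6.1093 Erlangs


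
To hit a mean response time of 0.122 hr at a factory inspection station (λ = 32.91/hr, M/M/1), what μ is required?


W = 1/(μ−λ) ⇒ μ − λ = 1/W = 1/0.122 = 8.1967
μ = λ + 1/W = 32.91 + 8.1967 = 41.1067 per hr

Final: 41.1067 /hr


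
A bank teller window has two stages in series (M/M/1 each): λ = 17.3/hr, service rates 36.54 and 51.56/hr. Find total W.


Each node sees arrival rate λ = 17.3/hr (tandem ⇒ throughput preserved).
W₁ = 1/(μ₁−λ) = 1/(36.54−17.3) = 0.05198 hr
W₂ = 1/(μ₂−λ) = 1/(51.56−17.3) = 0.02919 hr
W_total = W₁ + W₂ = 0.05198 + 0.02919 = 0.08116 hr

Final: 0.08116 hr


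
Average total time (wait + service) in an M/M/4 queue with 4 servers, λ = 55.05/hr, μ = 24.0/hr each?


a = 2.2937; ρ = 0.5734; P₀ = 0.093988
Lq = P₀·a^c·ρ/(c!(1−ρ)²) = 0.34164
Wq = Lq/λ = 0.34164/55.05 = 0.006206 hr
W = Wq + 1/μ = 0.006206 + 0.04167 = 0.04787 hr

Final: 0.04787 hr


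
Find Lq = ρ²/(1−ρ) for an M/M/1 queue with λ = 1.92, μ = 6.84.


ρ = 1.92/6.84 = 0.2807
Lq = ρ²/(1−ρ) = 0.07879/0.7193 = 0.1095

Final: 0.1095


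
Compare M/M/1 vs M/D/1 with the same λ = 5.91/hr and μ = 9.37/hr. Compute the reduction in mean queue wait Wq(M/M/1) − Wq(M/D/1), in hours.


ρ = 5.91/9.37 = 0.6307
Wq(M/M/1) = ρ/(μ−λ) = 0.6307/3.46 = 0.18229 hr
Wq(M/D/1) = ρ/(2(μ−λ)) = 0.09115 hr
Savings = 0.18229 − 0.09115 = 0.09115 hr

Final: 0.09115 hr


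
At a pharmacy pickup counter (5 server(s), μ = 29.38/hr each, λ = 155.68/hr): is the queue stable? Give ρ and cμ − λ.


Total capacity cμ = 5·29.38 = 146.90/hr
ρ = λ/(cμ) = 155.68/146.90 = 1.0598
Stable ⇔ ρ < 1: NO
Spare capacity = cμ − λ = 146.90 − 155.68 = -8.78/hr

Final: ρ = 1.0598; unstable; margin = -8.78/hr


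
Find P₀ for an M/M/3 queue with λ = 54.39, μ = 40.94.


a = λ/μ = 54.39/40.94 = 1.3285; ρ = a/c = 0.4428
Σ_{k=0}^{2} a^k/k! (terms k=0..2) = 1.00000 + 1.32853 + 0.88250 = 3.21102
Tail: a^3/(3!(1−ρ)) = 2.34484/(6·0.5572) = 0.70143
P₀ = 1/(3.21102 + 0.70143) = 1/3.91246 = 0.255594

Final: 0.255594


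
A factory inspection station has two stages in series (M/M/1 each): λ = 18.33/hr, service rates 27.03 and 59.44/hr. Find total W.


Each node sees arrival rate λ = 18.33/hr (tandem ⇒ throughput preserved).
W₁ = 1/(μ₁−λ) = 1/(27.03−18.33) = 0.11494 hr
W₂ = 1/(μ₂−λ) = 1/(59.44−18.33) = 0.02432 hr
W_total = W₁ + W₂ = 0.11494 + 0.02432 = 0.13927 hr

Final: 0.13927 hr


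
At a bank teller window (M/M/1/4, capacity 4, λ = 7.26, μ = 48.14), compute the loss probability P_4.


ρ = λ/μ = 7.26/48.14 = 0.1508
P_K = (1−ρ)ρ^K/(1−ρ^(K+1)) = (0.8492·0.0005173)/(1 − 0.00007801)
= 0.0004393/0.999922 = 0.0004393

Final: 0.0004393


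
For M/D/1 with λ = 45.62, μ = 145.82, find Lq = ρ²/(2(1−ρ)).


ρ = 45.62/145.82 = 0.3129
M/D/1: Lq = ρ²/(2(1−ρ)) = 0.09788/(2·0.6871) = 0.07122

Final: 0.07122


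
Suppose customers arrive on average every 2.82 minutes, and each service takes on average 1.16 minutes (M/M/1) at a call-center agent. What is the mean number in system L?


λ = 60/2.82 = 21.2766 /hr
μ = 60/1.16 = 51.7241 /hr
ρ = λ/μ = 21.2766/51.7241 = 0.4113
L = ρ/(1−ρ) = 0.4113/0.5887 = 0.6988

Final: 0.6988


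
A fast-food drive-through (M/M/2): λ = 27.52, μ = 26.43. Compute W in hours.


a = 1.0412; ρ = 0.5206; P₀ = 0.315253
Lq = P₀·a^c·ρ/(c!(1−ρ)²) = 0.38716
Wq = Lq/λ = 0.38716/27.52 = 0.01407 hr
W = Wq + 1/μ = 0.01407 + 0.03784 = 0.05190 hr

Final: 0.05190 hr


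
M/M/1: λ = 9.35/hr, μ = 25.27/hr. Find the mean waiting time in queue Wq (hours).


ρ = 9.35/25.27 = 0.3700
Wq = ρ/(μ−λ) = 0.3700/(25.27 − 9.35) = 0.3700/15.92 = 0.02324 hr

Final: 0.02324 hr


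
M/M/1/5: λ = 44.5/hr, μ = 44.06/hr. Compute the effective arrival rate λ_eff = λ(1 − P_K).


ρ = 1.0100; P_K = (1−ρ)ρ^5/(1−ρ^6) = 0.170834
λ_eff = λ(1 − P_K) = 44.5·(1 − 0.170834) = 44.5·0.829166 = 36.8979 /hr

Final: 36.8979 /hr


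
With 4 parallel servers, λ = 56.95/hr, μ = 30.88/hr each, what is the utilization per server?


ρ = λ/(cμ) = 56.95/(4·30.88) = 56.95/123.52 = 0.4611

Final: 0.4611


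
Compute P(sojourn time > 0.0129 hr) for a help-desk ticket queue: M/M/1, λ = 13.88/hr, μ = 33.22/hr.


W ~ Exponential(μ−λ) for M/M/1.
μ − λ = 33.22 − 13.88 = 19.3400
P(W > t) = e^{−(μ−λ)t} = e^{−0.2495} = 0.779201

Final: 0.779201


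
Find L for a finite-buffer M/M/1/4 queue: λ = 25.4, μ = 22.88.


ρ = 25.4/22.88 = 1.1101
L = ρ[1 − (K+1)ρ^K + Kρ^(K+1)] / [(1−ρ)(1−ρ^(K+1))]
Numerator: 1.1101·(1 − 5·1.518836 + 4·1.686120) = 0.166856
Denominator: (-0.1101)·(-0.686120) = 0.075569
L = 0.166856/0.075569 = 2.2080

Final: 2.2080


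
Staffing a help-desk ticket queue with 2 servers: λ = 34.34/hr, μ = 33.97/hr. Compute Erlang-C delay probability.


a = λ/μ = 1.0109; ρ = a/2 = 0.5054
P₀ = 0.328510 (from M/M/c formula)
C(c,a) = [a^c/(c!(1−ρ))]·P₀ = [1.02190/(2·0.4946)]·0.328510
= 1.03316·0.328510 = 0.339402

Final: 0.339402


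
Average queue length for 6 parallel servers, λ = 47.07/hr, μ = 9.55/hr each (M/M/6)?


a = λ/μ = 4.9288; ρ = a/6 = 0.8215
P₀ = 0.005041
Lq = P₀·a^c·ρ / (c!·(1−ρ)²) = 0.005041·14336.56012·0.8215/(720·0.03187)
= 2.58666

Final: 2.58666


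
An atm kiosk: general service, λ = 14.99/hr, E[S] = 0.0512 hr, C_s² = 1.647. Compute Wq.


ρ = λ·E[S] = 14.99·0.0512 = 0.7675
E[S²] = E[S]²(1+C_s²) = 0.0512²·(1+1.647) = 0.006939
Wq = λ·E[S²]/(2(1−ρ)) = 14.99·0.006939/(2·0.2325) = 0.22368 hr

Final: 0.22368 hr


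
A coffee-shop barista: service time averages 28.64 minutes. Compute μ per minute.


μ = 1/(service time) in consistent units.
1 minute = 1 min, so μ = 1/28.64 = 0.03492 per minute

Final: 0.03492 /min


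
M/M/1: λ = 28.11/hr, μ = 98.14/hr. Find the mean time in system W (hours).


W = 1/(μ−λ) = 1/(98.14 − 28.11) = 1/70.03 = 0.01428 hr

Final: 0.01428 hr


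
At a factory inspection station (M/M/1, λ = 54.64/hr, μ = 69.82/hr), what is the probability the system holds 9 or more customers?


ρ = 54.64/69.82 = 0.7826
P(N ≥ n) = ρ^n = 0.7826^9 = 0.110098

Final: 0.110098


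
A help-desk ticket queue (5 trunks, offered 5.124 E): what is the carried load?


B(5,5.124) = 0.294847 (Erlang-B)
Carried load = a(1 − B) = 5.124·(1 − 0.294847) = 5.124·0.705153 = 3.6132 E

Final: 3.6132 Erlangs


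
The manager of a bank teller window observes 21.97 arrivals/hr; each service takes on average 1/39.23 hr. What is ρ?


ρ = λ/μ = 21.97/39.23 = 0.5600

Final: 0.5600


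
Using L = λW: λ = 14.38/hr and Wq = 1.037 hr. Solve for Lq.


Lq = λWq = 14.38·1.037 = 14.9121

Final: 14.9121


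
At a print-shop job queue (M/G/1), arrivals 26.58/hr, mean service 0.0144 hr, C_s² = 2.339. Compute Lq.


ρ = λ·E[S] = 26.58·0.0144 = 0.3828
Lq = ρ²(1+C_s²)/(2(1−ρ)) = 0.1465·(1+2.339)/(2·0.6172)
= 0.1465·3.3390/1.2345 = 0.39624

Final: 0.39624


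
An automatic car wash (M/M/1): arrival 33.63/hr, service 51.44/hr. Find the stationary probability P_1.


ρ = 33.63/51.44 = 0.6538
P_n = (1−ρ)·ρ^n = (1 − 0.6538)·0.6538^1 = 0.3462·0.653771 = 0.226354

Final: 0.226354


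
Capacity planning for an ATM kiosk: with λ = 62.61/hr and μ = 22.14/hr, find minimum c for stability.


Stability requires cμ > λ ⇔ c > λ/μ.
λ/μ = 62.61/22.14 = 2.8279
Minimum integer c = ⌊2.8279⌋ + 1 = 3
Check: 3·22.14 = 66.42 > 62.61, while 2·22.14 = 44.28 ≤ 62.61

Final: 3 servers


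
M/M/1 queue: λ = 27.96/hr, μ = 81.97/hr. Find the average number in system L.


ρ = λ/μ = 27.96/81.97 = 0.3411
L = ρ/(1−ρ) = 0.3411/(1 − 0.3411) = 0.3411/0.6589 = 0.5177

Final: 0.5177


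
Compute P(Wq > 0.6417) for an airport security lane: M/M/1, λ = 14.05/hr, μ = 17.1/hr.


ρ = 14.05/17.1 = 0.8216
P(Wq > t) = ρ·e^{−(μ−λ)t} = 0.8216·e^{−1.9572}
= 0.8216·0.141255 = 0.116061

Final: 0.116061


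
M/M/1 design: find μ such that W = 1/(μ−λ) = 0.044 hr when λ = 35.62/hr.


W = 1/(μ−λ) ⇒ μ − λ = 1/W = 1/0.044 = 22.7273
μ = λ + 1/W = 35.62 + 22.7273 = 58.3473 per hr

Final: 58.3473 /hr


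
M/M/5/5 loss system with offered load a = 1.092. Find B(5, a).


B(c,a) = (a^c/c!) / Σ_{k=0}^{c} a^k/k!
a^5/5! = 0.012940
Σ terms (k=0..5): 1.00000 + 1.09200 + 0.59623 + 0.21703 + 0.05925 + 0.01294 = 2.977449
B = 0.012940/2.977449 = 0.004346

Final: 0.004346


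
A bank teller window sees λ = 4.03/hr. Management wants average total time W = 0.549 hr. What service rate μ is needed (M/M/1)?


W = 1/(μ−λ) ⇒ μ − λ = 1/W = 1/0.549 = 1.8215
μ = λ + 1/W = 4.03 + 1.8215 = 5.8515 per hr

Final: 5.8515 /hr


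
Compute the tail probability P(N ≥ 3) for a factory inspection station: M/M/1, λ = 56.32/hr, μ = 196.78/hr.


ρ = 56.32/196.78 = 0.2862
P(N ≥ n) = ρ^n = 0.2862^3 = 0.023445

Final: 0.023445


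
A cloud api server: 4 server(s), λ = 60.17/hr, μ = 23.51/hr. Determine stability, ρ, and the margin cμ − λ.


Total capacity cμ = 4·23.51 = 94.04/hr
ρ = λ/(cμ) = 60.17/94.04 = 0.6398
Stable ⇔ ρ < 1: YES
Spare capacity = cμ − λ = 94.04 − 60.17 = 33.87/hr

Final: ρ = 0.6398; stable; margin = 33.87/hr
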